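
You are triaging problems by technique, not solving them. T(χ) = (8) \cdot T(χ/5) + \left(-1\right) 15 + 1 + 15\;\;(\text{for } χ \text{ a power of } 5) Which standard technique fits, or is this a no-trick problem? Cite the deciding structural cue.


Best approach: the master substitution — the argument contracts 5-fold per step: reindex χ exponentially and solve the linear recurrence in the new index.


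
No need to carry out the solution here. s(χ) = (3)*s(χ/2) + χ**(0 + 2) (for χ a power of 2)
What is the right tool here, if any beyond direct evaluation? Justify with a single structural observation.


Technique: the master substitution — the argument χ/2 divides the index by 2; the standard χ = 2^m substitution converts it to a constant-shift recurrence.


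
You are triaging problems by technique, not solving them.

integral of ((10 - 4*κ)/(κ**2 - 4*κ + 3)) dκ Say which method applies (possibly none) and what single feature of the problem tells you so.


Diagnosis: partial fractions — the integrand is a proper rational function and its denominator κ**2 - 4*κ + 3 factors into distinct pieces, so it splits into simple fractions.


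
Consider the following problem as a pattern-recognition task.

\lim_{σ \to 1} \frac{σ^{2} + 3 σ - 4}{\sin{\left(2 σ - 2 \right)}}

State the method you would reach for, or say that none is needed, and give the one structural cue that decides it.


Diagnosis: l'Hôpital's rule (0/0) — numerator and denominator both vanish at 1 — a genuine 0/0 form, which is exactly when l'Hôpital applies. The standard small-argument limits would also carry it; the rule is the systematic route.


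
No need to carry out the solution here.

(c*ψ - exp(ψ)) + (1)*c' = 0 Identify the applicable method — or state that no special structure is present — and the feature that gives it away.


Diagnosis: a linear integrating factor — c appears only to the first power with coefficient ψ — the classic integrating-factor setup.


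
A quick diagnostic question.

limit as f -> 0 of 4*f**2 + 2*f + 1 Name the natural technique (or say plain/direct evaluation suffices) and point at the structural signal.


Technique: no special technique — no denominator vanishes and nothing blows up at 0: direct substitution is the whole computation.


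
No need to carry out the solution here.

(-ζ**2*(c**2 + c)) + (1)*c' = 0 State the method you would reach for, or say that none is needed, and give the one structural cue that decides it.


Technique: separation of variables — one side of the product carries the independent variable, the other the unknown — the textbook separation shape. A Bernoulli rewrite would carry it as the equation stands — separating the variables needs no rearrangement either.


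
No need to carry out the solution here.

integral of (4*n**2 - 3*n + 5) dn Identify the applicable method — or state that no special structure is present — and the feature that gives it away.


Verdict: no special technique — the integrand is a sum of constant multiples of powers of n — integrate term by term.


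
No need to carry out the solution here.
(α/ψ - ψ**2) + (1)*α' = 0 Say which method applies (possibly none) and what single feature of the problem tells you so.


Best approach: a linear integrating factor — linear in the unknown with genuine forcing: multiply through by the exponential of the integrated coefficient and the left side closes into one derivative.


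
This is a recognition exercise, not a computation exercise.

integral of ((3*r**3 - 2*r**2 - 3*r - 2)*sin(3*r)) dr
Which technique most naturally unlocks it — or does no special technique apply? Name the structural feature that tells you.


Verdict: integration by parts — differentiate 3*r**3 - 2*r**2 - 3*r - 2, integrate sin(3*r): each pass lowers the polynomial degree, so parts terminates.


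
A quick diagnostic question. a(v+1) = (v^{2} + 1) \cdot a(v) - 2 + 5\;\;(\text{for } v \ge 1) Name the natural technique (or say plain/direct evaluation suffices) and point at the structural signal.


Technique: a summation factor — normalize by the running product of v^{2} + 1: the left side becomes a difference, and differences sum.


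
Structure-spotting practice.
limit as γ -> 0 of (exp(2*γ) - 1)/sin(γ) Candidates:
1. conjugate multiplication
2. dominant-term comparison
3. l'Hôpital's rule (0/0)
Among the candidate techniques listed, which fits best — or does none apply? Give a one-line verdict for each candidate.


Verdict: l'Hôpital's rule (0/0) — substituting 0 gives 0 over 0; differentiate top and bottom once and re-evaluate. One could equally expand both pieces locally and compare leading terms; the rule does that in one stroke.
- conjugate multiplication: multiplying by a conjugate would not remove any indeterminacy here.
- dominant-term comparison: leading-power comparison does not apply to this form.
- l'Hôpital's rule (0/0): yes — fits the structure here.


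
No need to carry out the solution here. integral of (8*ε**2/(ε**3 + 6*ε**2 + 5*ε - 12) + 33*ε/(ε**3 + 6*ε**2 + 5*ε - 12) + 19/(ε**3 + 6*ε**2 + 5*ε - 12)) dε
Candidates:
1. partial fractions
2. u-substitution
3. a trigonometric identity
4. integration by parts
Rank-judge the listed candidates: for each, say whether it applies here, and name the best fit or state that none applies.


Verdict: partial fractions — the integrand is a proper rational function and its denominator ε**3 + 6*ε**2 + 5*ε - 12 factors into distinct pieces, so it splits into simple fractions.
- partial fractions: applies; the problem has the shape this method handles.
- u-substitution — no subexpression of the integrand serves as a whole-integral substitution inner — individual terms may offer their own, but none carries its derivative as a factor of the full integrand; a working change of variable would have to be constructed from outside the expression.
- a trigonometric identity: with no trigonometric functions present, identity rewriting has no target.
- integration by parts — the integrand does not split as a nonconstant polynomial times an exp, sine, cosine of a linear argument, or logarithm — no polynomial-kernel parts product to differentiate one side of.


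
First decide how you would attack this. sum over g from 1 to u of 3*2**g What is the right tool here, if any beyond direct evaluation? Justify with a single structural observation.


Method: the geometric series formula — each summand is the previous one scaled by 2; that constant multiplier is itself the geometric structure.


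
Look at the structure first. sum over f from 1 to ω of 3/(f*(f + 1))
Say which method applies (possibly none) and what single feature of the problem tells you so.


Best approach: telescoping — one partial-fraction pass turns 3/(f*(f + 1)) into a shifted difference, and shifted differences telescope.


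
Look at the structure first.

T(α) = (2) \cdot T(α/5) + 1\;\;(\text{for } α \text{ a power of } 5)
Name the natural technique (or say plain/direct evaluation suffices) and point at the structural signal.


Technique: the master substitution — the argument shrinks by the factor 5, so measure the index on a logarithmic scale and the recursion becomes a shift.


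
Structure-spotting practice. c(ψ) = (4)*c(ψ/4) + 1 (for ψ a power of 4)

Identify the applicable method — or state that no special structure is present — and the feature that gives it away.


Verdict: the master substitution — the call at ψ/4 makes this multiplicative recursion; the master-style substitution converts it to additive.


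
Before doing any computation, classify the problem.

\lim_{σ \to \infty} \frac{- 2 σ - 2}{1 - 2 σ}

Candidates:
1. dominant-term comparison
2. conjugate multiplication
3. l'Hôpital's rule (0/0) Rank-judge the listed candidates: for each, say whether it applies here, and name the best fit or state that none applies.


Verdict: dominant-term comparison — divide by the highest power of σ present: lower-order terms vanish and the dominant ratio remains.
- dominant-term comparison — yes — fits the structure here.
- conjugate multiplication — rationalization has no target — no divergent radical difference appears.
- l'Hôpital's rule (0/0): no 0/0 form appears: written as one quotient, top and bottom both grow without bound, and the ratio is decided by their leading terms.


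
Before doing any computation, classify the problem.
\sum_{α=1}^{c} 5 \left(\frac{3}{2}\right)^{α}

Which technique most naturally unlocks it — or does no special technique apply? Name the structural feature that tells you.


Method: the geometric series formula — check a ratio of consecutive terms: it is \frac{3}{2}, independent of the index, so the geometric formula closes the sum.


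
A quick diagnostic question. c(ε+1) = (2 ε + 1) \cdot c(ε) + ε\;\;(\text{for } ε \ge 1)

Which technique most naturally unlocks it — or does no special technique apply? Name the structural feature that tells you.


Verdict: a summation factor — it is first-order linear but the coefficient 2 ε + 1 depends on the index, so multiply through by a summation factor to telescope it.


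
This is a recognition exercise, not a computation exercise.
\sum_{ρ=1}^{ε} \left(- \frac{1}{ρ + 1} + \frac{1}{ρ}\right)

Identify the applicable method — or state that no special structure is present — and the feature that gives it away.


Diagnosis: telescoping — the generic term is a one-step difference of \frac{1}{ρ}, so partial sums shortcut to endpoint evaluation.


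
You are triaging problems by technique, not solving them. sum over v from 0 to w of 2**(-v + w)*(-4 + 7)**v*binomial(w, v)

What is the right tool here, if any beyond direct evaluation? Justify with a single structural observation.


Technique: the binomial theorem — the summand is term v of a binomial expansion in (-4 + 7) and 2; the whole sum is a single power.


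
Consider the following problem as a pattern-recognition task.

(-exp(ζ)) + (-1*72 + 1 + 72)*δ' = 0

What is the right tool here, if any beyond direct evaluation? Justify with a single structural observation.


Best approach: no special technique — solved for the derivative, no δ appears — this is antidifferentiation in ζ wearing ODE clothing.


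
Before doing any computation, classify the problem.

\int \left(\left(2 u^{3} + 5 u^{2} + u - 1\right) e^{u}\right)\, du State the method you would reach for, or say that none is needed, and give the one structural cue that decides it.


Verdict: integration by parts — differentiate 2 u^{3} + 5 u^{2} + u - 1, integrate e^{u}: each pass lowers the polynomial degree, so parts terminates.


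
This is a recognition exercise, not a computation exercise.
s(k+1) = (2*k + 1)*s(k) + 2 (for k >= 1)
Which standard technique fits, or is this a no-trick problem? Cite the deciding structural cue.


Verdict: a summation factor — first-order linear but the coefficient 2*k + 1 moves with the index — divide by the cumulative product and telescope.


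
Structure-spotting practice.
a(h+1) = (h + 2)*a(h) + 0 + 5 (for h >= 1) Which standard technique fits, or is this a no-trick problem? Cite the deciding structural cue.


Method: a summation factor — the coefficient h + 2 drifts with the index, so no fixed root exists; normalizing by the cumulative product telescopes it.


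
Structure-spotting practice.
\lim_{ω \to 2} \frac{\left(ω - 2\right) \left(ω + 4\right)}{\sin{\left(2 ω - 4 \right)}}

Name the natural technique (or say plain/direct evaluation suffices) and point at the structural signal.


Best approach: l'Hôpital's rule (0/0) — plug in 2: top and bottom both hit zero, so differentiate each and retry. A local series expansion at the point resolves it as well; the rule is the packaged version of that step.


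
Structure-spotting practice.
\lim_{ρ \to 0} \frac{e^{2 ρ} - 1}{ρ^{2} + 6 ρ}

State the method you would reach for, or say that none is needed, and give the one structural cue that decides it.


Method: l'Hôpital's rule (0/0) — plug in 0: top and bottom both hit zero, so differentiate each and retry. Known elementary limits would finish this too — the rule just bypasses the case analysis.


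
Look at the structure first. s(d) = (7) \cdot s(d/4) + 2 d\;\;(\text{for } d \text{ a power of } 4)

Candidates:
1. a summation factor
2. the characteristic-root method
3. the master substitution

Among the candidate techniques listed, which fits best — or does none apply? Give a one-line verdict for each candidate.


Best approach: the master substitution — treat m = log base 4 of d as the new clock: one recursion step advances m by one while d scales by 4.
- a summation factor — a divided-index call is outside the fixed-shift first-order family a summation factor normalizes.
- the characteristic-root method — a divided-index call is not the fixed-shift linear shape that characteristic roots solve.
- the master substitution — applicable, and directly so.


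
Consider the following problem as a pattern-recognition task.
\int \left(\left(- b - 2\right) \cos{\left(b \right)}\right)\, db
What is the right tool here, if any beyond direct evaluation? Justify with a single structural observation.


Diagnosis: integration by parts — differentiate - b - 2, integrate \cos{\left(b \right)}: each pass lowers the polynomial degree, so parts terminates.


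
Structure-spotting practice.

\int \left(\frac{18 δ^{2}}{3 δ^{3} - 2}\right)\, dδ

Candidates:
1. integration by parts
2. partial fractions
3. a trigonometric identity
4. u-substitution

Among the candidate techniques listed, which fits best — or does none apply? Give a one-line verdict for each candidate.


Technique: u-substitution — collected, the integrand has one factor that is, up to a constant, the derivative of an inner expression the rest depends on — substitute for that inner expression.
- integration by parts: no split into a nonconstant polynomial times one of the standard kernels — exp, sine, or cosine of a linear argument, or a logarithm — applies here.
- partial fractions — the denominator is irreducible over the rationals — no rational-coefficient split into simpler fractions exists.
- a trigonometric identity — with no trigonometric functions present, identity rewriting has no target.
- u-substitution — applies; the problem has the shape this method handles.


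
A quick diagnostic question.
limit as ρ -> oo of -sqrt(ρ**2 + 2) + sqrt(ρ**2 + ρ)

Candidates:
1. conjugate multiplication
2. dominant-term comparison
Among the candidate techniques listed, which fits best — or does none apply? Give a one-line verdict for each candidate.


Diagnosis: conjugate multiplication — turning the difference into a conjugate-rationalized ratio makes the limit readable.
- conjugate multiplication — yes — fits the structure here.
- dominant-term comparison — this limit is not decided by comparing leading-term growth at infinity.


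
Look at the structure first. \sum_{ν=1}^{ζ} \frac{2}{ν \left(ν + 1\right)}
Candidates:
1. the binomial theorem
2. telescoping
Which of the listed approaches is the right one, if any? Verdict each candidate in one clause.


Verdict: telescoping — the denominator's roots in \frac{2}{ν \left(ν + 1\right)} sit an integer apart: decomposition produces a self-cancelling chain.
- the binomial theorem: the terms lack the binomial-coefficient-weighted complementary-power pattern of an expansion.
- telescoping — applicable, and directly so.


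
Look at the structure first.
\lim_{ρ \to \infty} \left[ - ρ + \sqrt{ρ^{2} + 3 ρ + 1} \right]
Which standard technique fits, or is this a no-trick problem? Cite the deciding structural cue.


Method: conjugate multiplication — the ∞ − ∞ radical form is the exact trigger for the conjugate maneuver.


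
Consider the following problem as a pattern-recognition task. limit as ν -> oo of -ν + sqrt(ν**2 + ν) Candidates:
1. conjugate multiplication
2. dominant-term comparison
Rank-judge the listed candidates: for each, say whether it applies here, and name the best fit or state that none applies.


Diagnosis: conjugate multiplication — an infinity-minus-infinity difference with a surviving radical — multiply by the conjugate to cancel the divergence.
- conjugate multiplication — a fit — the right tool for this form.
- dominant-term comparison — no dominant-degree comparison decides it.


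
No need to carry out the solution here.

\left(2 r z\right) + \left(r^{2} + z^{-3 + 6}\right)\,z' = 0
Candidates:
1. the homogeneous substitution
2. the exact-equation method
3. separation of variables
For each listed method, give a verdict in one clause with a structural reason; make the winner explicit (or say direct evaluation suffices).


Method: the exact-equation method — equality of cross partials is the green light — assemble the potential function term by term.
- the homogeneous substitution — the slope changes under joint rescaling, failing the degree-zero test.
- the exact-equation method — applies; the problem has the shape this method handles.
- separation of variables: the two dependences are entangled, not a clean product of one-variable pieces.


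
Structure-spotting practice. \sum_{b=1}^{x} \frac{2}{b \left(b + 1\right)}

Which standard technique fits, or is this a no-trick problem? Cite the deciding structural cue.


Diagnosis: telescoping — one partial-fraction pass turns \frac{2}{b \left(b + 1\right)} into a shifted difference, and shifted differences telescope.


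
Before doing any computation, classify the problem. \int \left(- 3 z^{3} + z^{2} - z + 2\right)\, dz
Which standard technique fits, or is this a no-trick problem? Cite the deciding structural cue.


Verdict: no special technique — every term is a constant multiple of a power of z; term-wise power-rule integration needs no preliminary transformation.


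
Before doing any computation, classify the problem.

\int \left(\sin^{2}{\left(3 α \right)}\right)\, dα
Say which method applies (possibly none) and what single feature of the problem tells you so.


Verdict: a trigonometric identity — the exponent on \sin^{2}{\left(3 α \right)} is even — the power-reduction identity is the standard preprocessing step.


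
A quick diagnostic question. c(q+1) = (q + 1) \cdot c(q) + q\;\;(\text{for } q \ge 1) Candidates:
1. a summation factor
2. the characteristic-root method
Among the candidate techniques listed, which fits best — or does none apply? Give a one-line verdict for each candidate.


Diagnosis: a summation factor — one step of memory with a weight q + 1 that changes as the index grows — the summation-factor construction is built for this.
- a summation factor — yes — fits the structure here.
- the characteristic-root method: the coefficients change with the index, which the root method cannot absorb.


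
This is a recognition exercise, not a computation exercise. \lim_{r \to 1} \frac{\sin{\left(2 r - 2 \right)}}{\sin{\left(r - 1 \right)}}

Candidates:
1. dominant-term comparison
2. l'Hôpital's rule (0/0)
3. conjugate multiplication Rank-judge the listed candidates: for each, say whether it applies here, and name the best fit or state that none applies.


Diagnosis: l'Hôpital's rule (0/0) — the 0/0 form at 1 is the signature situation for l'Hôpital's rule. One could equally expand both pieces locally and compare leading terms; the rule does that in one stroke.
- dominant-term comparison — no dominant power emerges to decide the limit by degree comparison.
- l'Hôpital's rule (0/0) — a fit — the right tool for this form.
- conjugate multiplication — no difference of divergent radicals appears, so rationalizing has nothing to cancel.


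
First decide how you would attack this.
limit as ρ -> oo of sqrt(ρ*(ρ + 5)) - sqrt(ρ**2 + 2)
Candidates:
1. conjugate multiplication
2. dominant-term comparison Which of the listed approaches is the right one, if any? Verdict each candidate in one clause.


Best approach: conjugate multiplication — turning the difference into a conjugate-rationalized ratio makes the limit readable.
- conjugate multiplication — a fit — the right tool for this form.
- dominant-term comparison — this is not a rational comparison of growth rates at infinity.


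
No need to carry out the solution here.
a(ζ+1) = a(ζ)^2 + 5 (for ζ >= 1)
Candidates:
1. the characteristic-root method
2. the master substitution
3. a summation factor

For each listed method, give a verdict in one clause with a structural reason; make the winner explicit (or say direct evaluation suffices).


Diagnosis: no special technique — the map from one term to the next is curved, not linear, so linear closed-form machinery does not attach.
- the characteristic-root method — nonlinearity rules out exponential-mode superposition from the start.
- the master substitution — the recursion shifts the index rather than dividing it.
- a summation factor — no summation factor applies — the rule is not linear in the sequence values.


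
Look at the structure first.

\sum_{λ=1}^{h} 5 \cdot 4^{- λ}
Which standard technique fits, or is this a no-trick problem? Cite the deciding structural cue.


Diagnosis: the geometric series formula — consecutive terms stand in a fixed index-free ratio — the geometric sum formula closes it.


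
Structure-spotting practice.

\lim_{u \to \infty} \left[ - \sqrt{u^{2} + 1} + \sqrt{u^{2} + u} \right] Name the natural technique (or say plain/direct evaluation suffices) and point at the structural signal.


Method: conjugate multiplication — this difference gives up after one conjugate multiplication — the radical structure cancels against its conjugate.


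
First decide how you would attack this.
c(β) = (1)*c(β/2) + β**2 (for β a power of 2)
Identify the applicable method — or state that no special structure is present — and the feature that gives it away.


Diagnosis: the master substitution — index division is the fingerprint: β/2 in the recursive call means substitute β = 2^m.


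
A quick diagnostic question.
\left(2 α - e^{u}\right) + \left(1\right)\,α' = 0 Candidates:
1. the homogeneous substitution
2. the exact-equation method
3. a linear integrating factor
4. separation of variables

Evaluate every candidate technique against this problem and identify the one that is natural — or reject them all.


Best approach: a linear integrating factor — arrange it as α' + 2·α = (the forcing term) and the integrating factor does the rest.
- the homogeneous substitution — the ratio substitution does not collapse this equation.
- the exact-equation method — the mixed-partials test fails on this split — it is not an exact differential as presented.
- a linear integrating factor: yes, a natural case for it.
- separation of variables: the two dependences do not factor apart.


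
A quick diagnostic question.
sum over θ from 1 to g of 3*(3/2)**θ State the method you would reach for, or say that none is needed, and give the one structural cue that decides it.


Method: the geometric series formula — each summand is the previous one scaled by 3/2; that constant multiplier is itself the geometric structure.


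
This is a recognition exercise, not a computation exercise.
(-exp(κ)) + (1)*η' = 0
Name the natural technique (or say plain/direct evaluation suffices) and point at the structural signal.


Verdict: no special technique — the slope is a function of κ alone, so integrate both sides directly.


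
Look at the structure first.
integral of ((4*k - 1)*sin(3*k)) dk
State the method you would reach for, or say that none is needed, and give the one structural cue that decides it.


Best approach: integration by parts — 4*k - 1 dies after finitely many derivatives while sin(3*k) cycles under integration — the tabular/parts setup.


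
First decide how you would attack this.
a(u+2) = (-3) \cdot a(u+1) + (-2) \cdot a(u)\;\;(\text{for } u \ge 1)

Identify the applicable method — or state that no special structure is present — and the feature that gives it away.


Diagnosis: the characteristic-root method — the recurrence treats every index alike (constant coefficients, no forcing) — precisely the regime where r^u trials close it.


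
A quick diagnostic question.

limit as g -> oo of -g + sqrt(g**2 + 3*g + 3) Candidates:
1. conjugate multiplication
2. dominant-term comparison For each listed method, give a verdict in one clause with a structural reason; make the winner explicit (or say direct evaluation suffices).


Best approach: conjugate multiplication — infinity minus infinity with a radical in play — multiply by the conjugate so the divergences of sqrt(g**2 + 3*g + 3) and g annihilate.
- conjugate multiplication — applicable, and directly so.
- dominant-term comparison: this is not a rational comparison of growth rates at infinity.


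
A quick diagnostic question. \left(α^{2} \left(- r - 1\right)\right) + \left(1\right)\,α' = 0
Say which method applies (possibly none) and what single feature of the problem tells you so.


Verdict: separation of variables — solved for the derivative, the right side splits multiplicatively into a function of each variable alone — divide and integrate each side.


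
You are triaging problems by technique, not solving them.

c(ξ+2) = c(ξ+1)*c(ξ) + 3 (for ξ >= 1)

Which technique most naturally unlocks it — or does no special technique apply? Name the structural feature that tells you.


Best approach: no special technique — this one you iterate or analyze qualitatively: the nonlinearity defeats linear solution methods.


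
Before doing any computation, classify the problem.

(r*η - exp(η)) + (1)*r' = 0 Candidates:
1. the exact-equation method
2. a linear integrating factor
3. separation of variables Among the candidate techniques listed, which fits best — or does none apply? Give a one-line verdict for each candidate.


Best approach: a linear integrating factor — r appears only to the first power with coefficient η — the classic integrating-factor setup.
- the exact-equation method: the mixed partial derivatives differ, so the left side is not a total differential.
- a linear integrating factor — yes, a natural case for it.
- separation of variables — no algebra isolates the independent variable on one side and the unknown on the other.


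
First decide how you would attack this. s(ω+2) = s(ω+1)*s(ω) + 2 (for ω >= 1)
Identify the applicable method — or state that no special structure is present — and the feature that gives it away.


Diagnosis: no special technique — the map from one term to the next is curved, not linear, so linear closed-form machinery does not attach.


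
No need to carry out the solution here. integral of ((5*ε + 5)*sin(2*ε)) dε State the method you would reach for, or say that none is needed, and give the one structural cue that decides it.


Method: integration by parts — 5*ε + 5 dies after finitely many derivatives while sin(2*ε) cycles under integration — the tabular/parts setup.


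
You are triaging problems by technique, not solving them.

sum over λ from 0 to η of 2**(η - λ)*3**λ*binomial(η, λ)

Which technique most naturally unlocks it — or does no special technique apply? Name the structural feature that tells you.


Verdict: the binomial theorem — the summand is term λ of a binomial expansion in 3 and 2; the whole sum is a single power.


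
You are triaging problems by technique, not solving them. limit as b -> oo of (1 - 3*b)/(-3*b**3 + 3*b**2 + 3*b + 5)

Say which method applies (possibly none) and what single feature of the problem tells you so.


Verdict: dominant-term comparison — growth-rate triage: the leading powers of b decide the limit, everything else is noise. Viewed as a single quotient this is an ∞/∞ form — an at-infinity application of l'Hôpital's rule would also resolve it; comparing leading growth reads the answer without differentiating.


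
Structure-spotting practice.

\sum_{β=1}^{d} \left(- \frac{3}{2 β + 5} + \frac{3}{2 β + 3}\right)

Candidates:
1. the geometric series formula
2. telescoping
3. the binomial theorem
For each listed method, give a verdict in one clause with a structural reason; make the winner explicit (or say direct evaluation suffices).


Best approach: telescoping — write out three consecutive terms and watch the interior cancel: the advanced copy one term subtracts reappears as the very next term's leading piece, pair after pair.
- the geometric series formula: the term-to-term ratio drifts with the index — the one thing the geometric formula cannot absorb.
- telescoping — applicable, and directly so.
- the binomial theorem: the terms lack the binomial-coefficient-weighted complementary-power pattern of an expansion.


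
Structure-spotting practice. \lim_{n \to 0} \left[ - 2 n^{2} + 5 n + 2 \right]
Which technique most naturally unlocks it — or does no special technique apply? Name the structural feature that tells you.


Method: no special technique — no denominator vanishes and nothing blows up at 0: direct substitution is the whole computation.


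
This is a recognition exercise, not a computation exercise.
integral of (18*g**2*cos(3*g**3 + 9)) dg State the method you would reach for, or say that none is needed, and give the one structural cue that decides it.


Method: u-substitution — 18*g**2 matches the derivative of 3*g**3 + 9 up to a constant; with u = 3*g**3 + 9 the whole integrand folds into a function of u alone.


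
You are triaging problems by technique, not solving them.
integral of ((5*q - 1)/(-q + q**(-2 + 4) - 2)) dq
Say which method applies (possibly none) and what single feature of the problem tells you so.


Verdict: partial fractions — the factorization of (-q + q**(-2 + 4) - 2) is the whole battle; after it, each term is a table integral.


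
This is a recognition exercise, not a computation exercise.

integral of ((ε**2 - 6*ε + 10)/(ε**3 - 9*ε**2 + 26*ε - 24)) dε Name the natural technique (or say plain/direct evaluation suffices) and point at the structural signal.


Technique: partial fractions — the bottom factors while the top stays lower-degree — split into simple fractions and integrate piece by piece.


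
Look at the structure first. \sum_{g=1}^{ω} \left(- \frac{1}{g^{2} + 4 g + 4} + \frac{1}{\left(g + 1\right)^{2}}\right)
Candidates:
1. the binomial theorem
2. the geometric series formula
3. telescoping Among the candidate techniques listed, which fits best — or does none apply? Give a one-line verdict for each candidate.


Technique: telescoping — this sum is a zipper: each term contributes \frac{1}{\left(g + 1\right)^{2}} and removes the next index's value, which the following term puts back, closing term by term.
- the binomial theorem — there is no pair of bases whose matched powers would reassemble into a single binomial power.
- the geometric series formula — the term-to-term ratio changes with the index, so the geometric formula cannot close it.
- telescoping — applies; the problem has the shape this method handles.


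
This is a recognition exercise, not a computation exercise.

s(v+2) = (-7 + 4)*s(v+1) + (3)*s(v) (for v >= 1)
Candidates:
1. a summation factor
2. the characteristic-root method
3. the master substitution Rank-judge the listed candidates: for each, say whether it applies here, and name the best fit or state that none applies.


Verdict: the characteristic-root method — shift-invariance with fixed coefficients calls for exponential trials; the characteristic polynomial finds every r^v.
- a summation factor — the recurrence reaches back more than one step, outside the first-order family a summation factor normalizes.
- the characteristic-root method: applies; the problem has the shape this method handles.
- the master substitution: this is shift-type recursion, outside the divide-and-conquer template.


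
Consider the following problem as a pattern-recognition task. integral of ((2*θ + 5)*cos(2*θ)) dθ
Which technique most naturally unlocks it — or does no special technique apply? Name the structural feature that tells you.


Verdict: integration by parts — a polynomial factor 2*θ + 5 multiplies cos(2*θ); differentiating 2*θ + 5 lowers its degree while cos(2*θ) integrates cleanly, so parts wins.


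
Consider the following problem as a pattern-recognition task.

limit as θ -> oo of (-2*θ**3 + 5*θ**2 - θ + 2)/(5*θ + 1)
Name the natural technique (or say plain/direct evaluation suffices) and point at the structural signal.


Verdict: dominant-term comparison — as θ grows, only the highest-degree terms matter — compare leading terms and read the limit off. Viewed as a single quotient this is an ∞/∞ form — an at-infinity application of l'Hôpital's rule would also resolve it; comparing leading growth reads the answer without differentiating.


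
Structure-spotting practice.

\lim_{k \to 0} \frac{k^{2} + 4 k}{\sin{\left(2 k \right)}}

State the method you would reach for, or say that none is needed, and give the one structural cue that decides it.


Diagnosis: l'Hôpital's rule (0/0) — numerator and denominator both vanish at 0 — a genuine 0/0 form, which is exactly when l'Hôpital applies. A first-order expansion at the point is an equally standard path; the rule packages it.


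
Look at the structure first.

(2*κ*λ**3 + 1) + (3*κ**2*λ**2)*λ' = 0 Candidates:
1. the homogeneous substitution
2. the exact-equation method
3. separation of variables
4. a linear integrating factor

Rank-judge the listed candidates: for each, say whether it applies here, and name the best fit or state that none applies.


Verdict: the exact-equation method — take the mixed partials of 2*κ*λ**3 + 1 and 3*κ**2*λ**2: they are equal, which certifies an exact differential.
- the homogeneous substitution — the slope changes under joint rescaling, failing the degree-zero test.
- the exact-equation method: a fit — the right tool for this form.
- separation of variables — no division isolates the independent variable from the unknown.
- a linear integrating factor — the unknown enters nonlinearly (through a power, a denominator, or a transcendental function), which the linear integrating-factor recipe cannot absorb as-is — any repair would come from a preliminary substitution, not the factor.


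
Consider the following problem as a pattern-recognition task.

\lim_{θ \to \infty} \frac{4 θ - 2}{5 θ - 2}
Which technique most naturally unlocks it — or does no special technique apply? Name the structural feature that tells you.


Technique: dominant-term comparison — divide by the highest power of θ present: lower-order terms vanish and the dominant ratio remains. As a single quotient, the ∞/∞ shape would yield to repeated differentiation as well — the growth comparison gets there in one look.


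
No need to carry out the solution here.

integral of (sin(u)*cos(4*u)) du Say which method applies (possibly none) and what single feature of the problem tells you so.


Best approach: a trigonometric identity — split sin(u)*cos(4*u) with the angle-addition identities: the resulting sum integrates term by term.


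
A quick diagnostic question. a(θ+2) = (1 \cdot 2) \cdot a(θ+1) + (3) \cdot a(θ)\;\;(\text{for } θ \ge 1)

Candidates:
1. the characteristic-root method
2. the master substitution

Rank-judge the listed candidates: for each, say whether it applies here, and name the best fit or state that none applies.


Best approach: the characteristic-root method — linear, homogeneous, constant coefficients: solutions of the form r^θ exist — find the roots of the characteristic polynomial.
- the characteristic-root method — a fit — the right tool for this form.
- the master substitution — the recursion shifts the index rather than dividing it.


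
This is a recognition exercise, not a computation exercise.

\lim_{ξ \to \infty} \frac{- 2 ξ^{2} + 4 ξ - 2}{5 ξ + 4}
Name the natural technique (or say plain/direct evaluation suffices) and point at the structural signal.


Method: dominant-term comparison — divide through by the highest power of ξ; every lower-order term dies and the dominant terms decide the limit. l'Hôpital's at-infinity variant applies to the expression viewed as a single quotient; the leading-term comparison is the direct route.


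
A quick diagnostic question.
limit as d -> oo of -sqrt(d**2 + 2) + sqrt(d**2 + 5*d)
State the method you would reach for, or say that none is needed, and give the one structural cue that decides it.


Diagnosis: conjugate multiplication — turning the difference into a conjugate-rationalized ratio makes the limit readable.


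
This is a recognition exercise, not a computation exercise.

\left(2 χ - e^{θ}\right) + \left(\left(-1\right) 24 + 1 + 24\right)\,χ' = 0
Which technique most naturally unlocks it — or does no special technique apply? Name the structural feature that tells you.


Technique: a linear integrating factor — χ enters only linearly with coefficient 2; multiply by exp of the integral of 2 and the left side becomes one derivative.


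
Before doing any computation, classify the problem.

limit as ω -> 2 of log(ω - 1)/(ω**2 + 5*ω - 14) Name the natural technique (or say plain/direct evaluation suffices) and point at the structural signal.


Technique: l'Hôpital's rule (0/0) — substituting 2 gives 0 over 0; differentiate top and bottom once and re-evaluate. A first-order expansion at the point is an equally standard path; the rule packages it.


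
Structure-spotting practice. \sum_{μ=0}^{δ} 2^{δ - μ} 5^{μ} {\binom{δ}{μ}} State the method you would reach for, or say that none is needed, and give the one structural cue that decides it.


Technique: the binomial theorem — the binomial coefficients weight matched powers of 5 and 2, which is exactly the expansion of a binomial power.


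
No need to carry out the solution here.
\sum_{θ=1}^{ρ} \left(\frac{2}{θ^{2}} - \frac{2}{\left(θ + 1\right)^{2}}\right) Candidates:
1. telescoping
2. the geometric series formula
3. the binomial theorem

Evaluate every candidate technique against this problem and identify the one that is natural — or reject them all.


Verdict: telescoping — write out three consecutive terms and watch the interior cancel: the advanced copy one term subtracts reappears as the very next term's leading piece, pair after pair.
- telescoping — applicable, and directly so.
- the geometric series formula: the term-to-term ratio changes with the index, so the geometric formula cannot close it.
- the binomial theorem — there is no pair of bases whose matched powers would reassemble into a single binomial power.


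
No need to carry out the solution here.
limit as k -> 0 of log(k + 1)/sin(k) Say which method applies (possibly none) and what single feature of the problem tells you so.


Technique: l'Hôpital's rule (0/0) — substituting 0 gives 0 over 0; differentiate top and bottom once and re-evaluate. One could equally expand both pieces locally and compare leading terms; the rule does that in one stroke.


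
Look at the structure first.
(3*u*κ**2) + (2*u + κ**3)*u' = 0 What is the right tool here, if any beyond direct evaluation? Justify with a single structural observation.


Method: the exact-equation method — 3*u*κ**2 and 2*u + κ**3 pass the exactness check on the nose, so no integrating factor in κ or u is needed at all.


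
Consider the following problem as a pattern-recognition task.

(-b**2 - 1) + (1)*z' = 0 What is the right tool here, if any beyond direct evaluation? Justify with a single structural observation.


Verdict: no special technique — solved for the derivative, no z appears — this is antidifferentiation in b wearing ODE clothing.
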